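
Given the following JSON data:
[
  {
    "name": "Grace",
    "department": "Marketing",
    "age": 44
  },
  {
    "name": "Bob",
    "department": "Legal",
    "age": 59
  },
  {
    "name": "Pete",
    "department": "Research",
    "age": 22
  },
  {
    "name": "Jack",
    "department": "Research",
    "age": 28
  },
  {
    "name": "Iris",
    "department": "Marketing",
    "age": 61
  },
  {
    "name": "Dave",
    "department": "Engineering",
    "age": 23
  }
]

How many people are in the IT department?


Scanning records for department = IT
  No matches found
Count: 0

ANSWER: 0


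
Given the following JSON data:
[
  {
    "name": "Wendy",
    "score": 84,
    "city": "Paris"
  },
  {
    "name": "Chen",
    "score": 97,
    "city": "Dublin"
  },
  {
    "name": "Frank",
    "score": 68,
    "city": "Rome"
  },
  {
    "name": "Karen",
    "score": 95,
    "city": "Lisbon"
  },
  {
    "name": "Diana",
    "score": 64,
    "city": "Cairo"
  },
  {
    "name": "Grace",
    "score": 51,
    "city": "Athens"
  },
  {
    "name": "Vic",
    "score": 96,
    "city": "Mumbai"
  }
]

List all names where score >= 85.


Filtering records where score >= 85:
  Wendy (score=84) -> no
  Chen (score=97) -> YES
  Frank (score=68) -> no
  Karen (score=95) -> YES
  Diana (score=64) -> no
  Grace (score=51) -> no
  Vic (score=96) -> YES


ANSWER: Chen, Karen, Vic


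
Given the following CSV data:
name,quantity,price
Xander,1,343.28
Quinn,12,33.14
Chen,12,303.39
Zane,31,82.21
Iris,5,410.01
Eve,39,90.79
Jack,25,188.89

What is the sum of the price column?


Values in 'price' column:
  Row 1: 343.28
  Row 2: 33.14
  Row 3: 303.39
  Row 4: 82.21
  Row 5: 410.01
  Row 6: 90.79
  Row 7: 188.89
Sum = 343.28 + 33.14 + 303.39 + 82.21 + 410.01 + 90.79 + 188.89 = 1451.71

ANSWER: 1451.71


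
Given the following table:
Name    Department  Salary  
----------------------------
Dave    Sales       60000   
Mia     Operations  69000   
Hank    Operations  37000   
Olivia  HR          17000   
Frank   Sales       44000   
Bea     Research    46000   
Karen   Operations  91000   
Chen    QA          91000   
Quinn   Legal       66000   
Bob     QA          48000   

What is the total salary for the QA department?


QA department members:
  Chen: 91000
  Bob: 48000
Total = 91000 + 48000 = 139000

ANSWER: 139000


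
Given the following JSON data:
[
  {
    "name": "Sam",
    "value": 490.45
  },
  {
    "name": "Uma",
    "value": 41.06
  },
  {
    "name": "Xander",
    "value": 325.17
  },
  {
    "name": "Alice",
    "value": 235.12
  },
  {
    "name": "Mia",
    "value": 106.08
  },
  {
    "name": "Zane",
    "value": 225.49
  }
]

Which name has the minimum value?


Comparing values:
  Sam: 490.45
  Uma: 41.06
  Xander: 325.17
  Alice: 235.12
  Mia: 106.08
  Zane: 225.49
Minimum: Uma (41.06)

ANSWER: Uma


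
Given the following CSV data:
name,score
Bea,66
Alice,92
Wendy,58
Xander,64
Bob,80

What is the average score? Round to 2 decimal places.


Scores: 66, 92, 58, 64, 80
Sum = 360
Count = 5
Average = 360 / 5 = 72.00

ANSWER: 72.00


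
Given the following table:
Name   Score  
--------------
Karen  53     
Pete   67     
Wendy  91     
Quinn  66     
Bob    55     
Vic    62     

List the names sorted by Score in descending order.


Sorting by Score (descending):
  Wendy: 91
  Pete: 67
  Quinn: 66
  Vic: 62
  Bob: 55
  Karen: 53


ANSWER: Wendy, Pete, Quinn, Vic, Bob, Karen


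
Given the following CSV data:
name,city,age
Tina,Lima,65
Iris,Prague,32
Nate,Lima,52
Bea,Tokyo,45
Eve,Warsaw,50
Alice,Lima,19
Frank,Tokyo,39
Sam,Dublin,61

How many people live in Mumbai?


Scanning city column for 'Mumbai':
Total matches: 0

ANSWER: 0


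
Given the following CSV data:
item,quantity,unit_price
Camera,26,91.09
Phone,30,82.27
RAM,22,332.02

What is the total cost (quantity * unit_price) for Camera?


Row: Camera
quantity = 26
unit_price = 91.09
total = 26 * 91.09 = 2368.34

ANSWER: 2368.34


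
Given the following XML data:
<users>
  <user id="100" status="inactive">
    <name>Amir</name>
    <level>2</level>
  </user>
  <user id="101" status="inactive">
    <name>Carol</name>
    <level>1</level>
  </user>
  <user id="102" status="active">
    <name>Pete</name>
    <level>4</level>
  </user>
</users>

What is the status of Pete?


Finding user with name = Pete
user id="102" status="active"

ANSWER: active


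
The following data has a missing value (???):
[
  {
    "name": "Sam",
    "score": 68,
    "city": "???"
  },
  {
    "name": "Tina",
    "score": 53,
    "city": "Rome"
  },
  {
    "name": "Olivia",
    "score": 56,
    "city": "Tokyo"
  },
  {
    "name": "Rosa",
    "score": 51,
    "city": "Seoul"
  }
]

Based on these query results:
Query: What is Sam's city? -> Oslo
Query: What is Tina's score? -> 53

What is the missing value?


The missing value is Sam's city
From query: Sam's city = Oslo

ANSWER: Oslo


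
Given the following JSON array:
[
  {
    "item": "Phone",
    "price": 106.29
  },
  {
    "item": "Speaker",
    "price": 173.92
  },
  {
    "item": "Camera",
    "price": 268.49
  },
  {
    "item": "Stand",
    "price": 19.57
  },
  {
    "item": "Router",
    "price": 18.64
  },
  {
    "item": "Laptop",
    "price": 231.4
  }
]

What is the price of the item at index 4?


Array index 4 -> Router
price = 18.64

ANSWER: 18.64


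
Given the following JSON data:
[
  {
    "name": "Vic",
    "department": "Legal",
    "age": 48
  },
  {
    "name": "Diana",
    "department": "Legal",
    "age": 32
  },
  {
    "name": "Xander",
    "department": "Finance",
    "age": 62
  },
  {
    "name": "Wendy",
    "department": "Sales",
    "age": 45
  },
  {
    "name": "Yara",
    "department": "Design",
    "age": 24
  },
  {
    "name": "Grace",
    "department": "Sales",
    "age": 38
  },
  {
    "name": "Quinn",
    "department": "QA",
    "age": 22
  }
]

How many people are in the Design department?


Scanning records for department = Design
  Record 4: Yara
Count: 1

ANSWER: 1


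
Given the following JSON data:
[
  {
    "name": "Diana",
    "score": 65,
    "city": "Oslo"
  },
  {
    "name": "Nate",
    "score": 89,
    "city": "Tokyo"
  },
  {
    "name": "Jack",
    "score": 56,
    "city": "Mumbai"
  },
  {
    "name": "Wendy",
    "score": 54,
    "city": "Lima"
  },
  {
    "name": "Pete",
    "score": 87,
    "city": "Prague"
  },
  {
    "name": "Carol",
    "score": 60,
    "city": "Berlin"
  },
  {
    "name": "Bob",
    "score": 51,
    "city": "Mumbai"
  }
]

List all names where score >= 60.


Filtering records where score >= 60:
  Diana (score=65) -> YES
  Nate (score=89) -> YES
  Jack (score=56) -> no
  Wendy (score=54) -> no
  Pete (score=87) -> YES
  Carol (score=60) -> YES
  Bob (score=51) -> no


ANSWER: Diana, Nate, Pete, Carol


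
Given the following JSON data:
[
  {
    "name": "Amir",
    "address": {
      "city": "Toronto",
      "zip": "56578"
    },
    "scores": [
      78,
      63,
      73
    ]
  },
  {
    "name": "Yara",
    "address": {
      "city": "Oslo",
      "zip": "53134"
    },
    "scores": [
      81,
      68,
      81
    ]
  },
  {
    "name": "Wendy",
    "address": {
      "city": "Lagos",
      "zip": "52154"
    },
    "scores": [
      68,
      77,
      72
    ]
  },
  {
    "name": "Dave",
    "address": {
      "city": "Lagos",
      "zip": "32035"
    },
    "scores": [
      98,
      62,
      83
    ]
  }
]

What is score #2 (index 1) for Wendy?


Path: records[2].scores[1]
Value: 77

ANSWER: 77


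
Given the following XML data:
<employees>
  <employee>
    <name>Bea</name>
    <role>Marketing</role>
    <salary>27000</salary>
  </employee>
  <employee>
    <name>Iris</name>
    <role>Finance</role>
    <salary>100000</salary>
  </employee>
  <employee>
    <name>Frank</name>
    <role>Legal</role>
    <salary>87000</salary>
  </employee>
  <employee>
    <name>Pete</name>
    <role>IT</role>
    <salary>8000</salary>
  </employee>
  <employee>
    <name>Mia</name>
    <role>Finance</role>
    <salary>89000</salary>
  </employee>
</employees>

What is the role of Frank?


Searching for <employee> with <name>Frank</name>
Found at position 3
<role>Legal</role>

ANSWER: Legal


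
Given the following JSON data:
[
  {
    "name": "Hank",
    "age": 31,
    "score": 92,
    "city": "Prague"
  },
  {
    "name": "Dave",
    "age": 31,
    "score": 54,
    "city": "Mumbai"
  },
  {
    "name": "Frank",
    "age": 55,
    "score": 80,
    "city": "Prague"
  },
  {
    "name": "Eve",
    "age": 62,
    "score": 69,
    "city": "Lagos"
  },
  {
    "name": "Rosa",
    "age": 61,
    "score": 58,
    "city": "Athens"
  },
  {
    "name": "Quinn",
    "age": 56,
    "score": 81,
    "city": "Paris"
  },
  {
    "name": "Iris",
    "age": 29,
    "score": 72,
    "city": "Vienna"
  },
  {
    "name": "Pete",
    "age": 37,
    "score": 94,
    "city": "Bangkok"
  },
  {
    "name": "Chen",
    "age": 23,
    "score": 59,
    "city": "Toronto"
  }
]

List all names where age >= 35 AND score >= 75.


Checking both conditions:
  Hank (age=31, score=92) -> no
  Dave (age=31, score=54) -> no
  Frank (age=55, score=80) -> YES
  Eve (age=62, score=69) -> no
  Rosa (age=61, score=58) -> no
  Quinn (age=56, score=81) -> YES
  Iris (age=29, score=72) -> no
  Pete (age=37, score=94) -> YES
  Chen (age=23, score=59) -> no


ANSWER: Frank, Quinn, Pete


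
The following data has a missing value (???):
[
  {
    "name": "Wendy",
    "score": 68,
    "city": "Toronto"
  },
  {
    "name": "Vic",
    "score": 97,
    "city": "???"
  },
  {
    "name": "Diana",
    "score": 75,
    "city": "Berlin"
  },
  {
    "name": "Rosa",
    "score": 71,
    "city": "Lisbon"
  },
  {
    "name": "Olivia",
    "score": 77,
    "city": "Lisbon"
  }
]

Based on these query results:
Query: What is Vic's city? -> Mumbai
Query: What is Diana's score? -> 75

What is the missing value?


The missing value is Vic's city
From query: Vic's city = Mumbai

ANSWER: Mumbai


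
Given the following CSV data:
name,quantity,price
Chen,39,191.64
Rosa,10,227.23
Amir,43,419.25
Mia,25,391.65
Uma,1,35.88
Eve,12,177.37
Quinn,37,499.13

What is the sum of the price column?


Values in 'price' column:
  Row 1: 191.64
  Row 2: 227.23
  Row 3: 419.25
  Row 4: 391.65
  Row 5: 35.88
  Row 6: 177.37
  Row 7: 499.13
Sum = 191.64 + 227.23 + 419.25 + 391.65 + 35.88 + 177.37 + 499.13 = 1942.15

ANSWER: 1942.15


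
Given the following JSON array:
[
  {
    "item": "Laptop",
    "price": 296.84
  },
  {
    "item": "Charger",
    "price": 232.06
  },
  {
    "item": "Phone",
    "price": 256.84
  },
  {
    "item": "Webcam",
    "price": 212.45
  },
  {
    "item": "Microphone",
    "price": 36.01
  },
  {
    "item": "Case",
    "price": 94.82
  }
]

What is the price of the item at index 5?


Array index 5 -> Case
price = 94.82

ANSWER: 94.82


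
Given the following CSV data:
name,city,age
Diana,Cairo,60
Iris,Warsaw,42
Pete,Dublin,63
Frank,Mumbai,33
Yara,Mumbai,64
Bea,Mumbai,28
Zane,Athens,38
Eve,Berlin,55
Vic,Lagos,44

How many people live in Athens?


Scanning city column for 'Athens':
  Row 7: Zane -> MATCH
Total matches: 1

ANSWER: 1


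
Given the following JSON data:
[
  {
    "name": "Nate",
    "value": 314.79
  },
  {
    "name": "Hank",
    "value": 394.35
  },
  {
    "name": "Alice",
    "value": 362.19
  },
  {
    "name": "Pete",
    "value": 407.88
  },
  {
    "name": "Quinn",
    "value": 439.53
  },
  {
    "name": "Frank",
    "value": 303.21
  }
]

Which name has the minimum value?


Comparing values:
  Nate: 314.79
  Hank: 394.35
  Alice: 362.19
  Pete: 407.88
  Quinn: 439.53
  Frank: 303.21
Minimum: Frank (303.21)

ANSWER: Frank


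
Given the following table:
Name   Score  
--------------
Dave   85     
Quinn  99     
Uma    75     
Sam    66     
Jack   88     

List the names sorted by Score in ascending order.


Sorting by Score (ascending):
  Sam: 66
  Uma: 75
  Dave: 85
  Jack: 88
  Quinn: 99


ANSWER: Sam, Uma, Dave, Jack, Quinn


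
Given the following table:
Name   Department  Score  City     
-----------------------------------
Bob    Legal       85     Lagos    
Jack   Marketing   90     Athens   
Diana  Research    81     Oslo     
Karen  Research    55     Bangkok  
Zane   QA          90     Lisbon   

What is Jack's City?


Row 2: Jack
City = Athens

ANSWER: Athens


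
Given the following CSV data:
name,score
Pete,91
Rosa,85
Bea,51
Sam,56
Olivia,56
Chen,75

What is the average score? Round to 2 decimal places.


Scores: 91, 85, 51, 56, 56, 75
Sum = 414
Count = 6
Average = 414 / 6 = 69.00

ANSWER: 69.00


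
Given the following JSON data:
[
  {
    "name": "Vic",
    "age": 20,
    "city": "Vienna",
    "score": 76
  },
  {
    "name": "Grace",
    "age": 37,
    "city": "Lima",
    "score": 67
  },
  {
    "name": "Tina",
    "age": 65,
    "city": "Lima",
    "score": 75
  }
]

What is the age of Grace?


Looking up record where name = Grace
Record index: 1
Field 'age' = 37

ANSWER: 37


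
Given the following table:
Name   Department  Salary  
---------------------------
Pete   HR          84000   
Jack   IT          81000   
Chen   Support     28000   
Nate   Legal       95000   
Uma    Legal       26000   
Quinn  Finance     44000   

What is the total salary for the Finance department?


Finance department members:
  Quinn: 44000
Total = 44000 = 44000

ANSWER: 44000


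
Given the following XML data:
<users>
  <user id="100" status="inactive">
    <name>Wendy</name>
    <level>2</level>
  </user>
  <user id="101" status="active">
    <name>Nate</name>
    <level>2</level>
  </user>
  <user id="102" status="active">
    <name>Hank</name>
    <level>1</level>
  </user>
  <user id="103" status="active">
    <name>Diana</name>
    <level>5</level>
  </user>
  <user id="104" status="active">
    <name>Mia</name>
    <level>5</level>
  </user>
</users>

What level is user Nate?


Finding user: Nate
<level>2</level>

ANSWER: 2


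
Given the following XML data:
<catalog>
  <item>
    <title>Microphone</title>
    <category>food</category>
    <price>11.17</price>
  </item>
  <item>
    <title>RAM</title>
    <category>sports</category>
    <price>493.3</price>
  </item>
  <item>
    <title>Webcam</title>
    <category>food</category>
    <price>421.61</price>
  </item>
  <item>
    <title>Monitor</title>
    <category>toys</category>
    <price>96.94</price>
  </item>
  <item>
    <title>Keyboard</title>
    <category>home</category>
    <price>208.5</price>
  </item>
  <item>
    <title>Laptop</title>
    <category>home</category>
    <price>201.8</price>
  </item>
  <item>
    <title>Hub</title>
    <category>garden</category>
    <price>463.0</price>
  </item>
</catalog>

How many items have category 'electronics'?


Scanning <item> elements for <category>electronics</category>:
Count: 0

ANSWER: 0


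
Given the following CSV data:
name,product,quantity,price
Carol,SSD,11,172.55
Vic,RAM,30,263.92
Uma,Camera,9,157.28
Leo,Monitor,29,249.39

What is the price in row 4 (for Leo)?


Row 4: Leo
Column 'price' = 249.39

ANSWER: 249.39


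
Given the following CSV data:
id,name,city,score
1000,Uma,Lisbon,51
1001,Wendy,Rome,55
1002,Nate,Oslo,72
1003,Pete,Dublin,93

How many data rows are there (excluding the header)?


Counting rows (excluding header):
Header: id,name,city,score
Data rows: 4

ANSWER: 4


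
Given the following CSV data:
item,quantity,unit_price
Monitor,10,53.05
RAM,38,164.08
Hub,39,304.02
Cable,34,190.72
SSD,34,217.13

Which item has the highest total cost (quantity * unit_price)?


Computing row totals:
  Monitor: 530.5
  RAM: 6235.04
  Hub: 11856.78
  Cable: 6484.48
  SSD: 7382.42
Maximum: Hub (11856.78)

ANSWER: Hub


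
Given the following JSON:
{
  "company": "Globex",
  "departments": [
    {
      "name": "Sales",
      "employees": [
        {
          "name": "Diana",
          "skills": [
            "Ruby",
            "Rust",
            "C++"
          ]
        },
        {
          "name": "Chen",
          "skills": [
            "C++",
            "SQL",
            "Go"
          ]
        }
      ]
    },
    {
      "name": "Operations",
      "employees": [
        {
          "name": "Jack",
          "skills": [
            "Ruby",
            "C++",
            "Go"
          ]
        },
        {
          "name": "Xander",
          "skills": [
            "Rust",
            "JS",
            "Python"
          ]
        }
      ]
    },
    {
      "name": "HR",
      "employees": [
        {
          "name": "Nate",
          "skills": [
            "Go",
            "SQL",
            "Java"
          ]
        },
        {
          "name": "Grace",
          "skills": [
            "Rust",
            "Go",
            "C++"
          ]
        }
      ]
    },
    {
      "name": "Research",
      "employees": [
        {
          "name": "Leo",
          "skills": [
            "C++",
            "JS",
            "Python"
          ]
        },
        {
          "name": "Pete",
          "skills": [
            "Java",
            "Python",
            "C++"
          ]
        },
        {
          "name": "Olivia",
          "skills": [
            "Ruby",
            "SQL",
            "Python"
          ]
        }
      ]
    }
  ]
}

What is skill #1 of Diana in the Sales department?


Path: departments[0].employees[0].skills[0]
Value: Ruby

ANSWER: Ruby


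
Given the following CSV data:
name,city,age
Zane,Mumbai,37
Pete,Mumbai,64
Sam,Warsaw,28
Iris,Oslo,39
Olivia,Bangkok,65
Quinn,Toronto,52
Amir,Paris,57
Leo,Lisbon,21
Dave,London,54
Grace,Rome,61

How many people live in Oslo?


Scanning city column for 'Oslo':
  Row 4: Iris -> MATCH
Total matches: 1

ANSWER: 1


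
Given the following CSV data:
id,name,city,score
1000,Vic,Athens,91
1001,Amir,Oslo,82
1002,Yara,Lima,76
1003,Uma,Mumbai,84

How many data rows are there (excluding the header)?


Counting rows (excluding header):
Header: id,name,city,score
Data rows: 4

ANSWER: 4


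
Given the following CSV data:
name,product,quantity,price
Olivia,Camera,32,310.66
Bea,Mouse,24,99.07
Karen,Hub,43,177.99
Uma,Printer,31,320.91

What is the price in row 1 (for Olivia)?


Row 1: Olivia
Column 'price' = 310.66

ANSWER: 310.66


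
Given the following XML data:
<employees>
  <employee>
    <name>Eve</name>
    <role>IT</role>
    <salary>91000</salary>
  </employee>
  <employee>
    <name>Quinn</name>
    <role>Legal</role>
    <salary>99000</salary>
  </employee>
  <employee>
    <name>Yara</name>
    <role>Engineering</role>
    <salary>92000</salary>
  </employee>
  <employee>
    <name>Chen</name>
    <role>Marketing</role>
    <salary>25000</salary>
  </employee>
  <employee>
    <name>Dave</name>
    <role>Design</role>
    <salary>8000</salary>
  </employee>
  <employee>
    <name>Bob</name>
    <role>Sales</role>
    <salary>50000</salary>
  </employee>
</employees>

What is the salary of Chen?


Searching for <employee> with <name>Chen</name>
Found at position 4
<salary>25000</salary>

ANSWER: 25000


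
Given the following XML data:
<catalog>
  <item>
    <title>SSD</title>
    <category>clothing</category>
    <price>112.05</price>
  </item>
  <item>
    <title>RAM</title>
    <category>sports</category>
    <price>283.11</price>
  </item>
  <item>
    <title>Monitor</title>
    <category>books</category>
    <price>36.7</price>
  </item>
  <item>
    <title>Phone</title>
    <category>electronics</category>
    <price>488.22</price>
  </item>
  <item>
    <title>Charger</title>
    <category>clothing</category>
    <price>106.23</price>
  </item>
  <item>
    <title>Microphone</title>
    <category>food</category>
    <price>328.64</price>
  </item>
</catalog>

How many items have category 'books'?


Scanning <item> elements for <category>books</category>:
  Item 3: Monitor -> MATCH
Count: 1

ANSWER: 1


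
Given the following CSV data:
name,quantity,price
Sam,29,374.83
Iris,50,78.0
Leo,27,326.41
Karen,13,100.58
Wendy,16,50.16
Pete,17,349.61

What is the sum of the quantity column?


Values in 'quantity' column:
  Row 1: 29
  Row 2: 50
  Row 3: 27
  Row 4: 13
  Row 5: 16
  Row 6: 17
Sum = 29 + 50 + 27 + 13 + 16 + 17 = 152

ANSWER: 152


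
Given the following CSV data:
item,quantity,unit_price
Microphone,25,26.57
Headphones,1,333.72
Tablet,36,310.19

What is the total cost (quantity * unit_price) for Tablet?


Row: Tablet
quantity = 36
unit_price = 310.19
total = 36 * 310.19 = 11166.84

ANSWER: 11166.84


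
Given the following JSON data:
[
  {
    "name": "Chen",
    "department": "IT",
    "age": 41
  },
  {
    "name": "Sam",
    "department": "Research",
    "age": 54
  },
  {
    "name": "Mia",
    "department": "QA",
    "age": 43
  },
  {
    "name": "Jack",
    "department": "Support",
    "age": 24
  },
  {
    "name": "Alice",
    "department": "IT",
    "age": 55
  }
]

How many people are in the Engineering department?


Scanning records for department = Engineering
  No matches found
Count: 0

ANSWER: 0


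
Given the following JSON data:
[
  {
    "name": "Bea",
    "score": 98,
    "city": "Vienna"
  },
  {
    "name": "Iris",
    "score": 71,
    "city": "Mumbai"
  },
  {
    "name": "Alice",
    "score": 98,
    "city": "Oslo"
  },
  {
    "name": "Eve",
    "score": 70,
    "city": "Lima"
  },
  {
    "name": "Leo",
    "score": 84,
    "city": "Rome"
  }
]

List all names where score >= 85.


Filtering records where score >= 85:
  Bea (score=98) -> YES
  Iris (score=71) -> no
  Alice (score=98) -> YES
  Eve (score=70) -> no
  Leo (score=84) -> no


ANSWER: Bea, Alice


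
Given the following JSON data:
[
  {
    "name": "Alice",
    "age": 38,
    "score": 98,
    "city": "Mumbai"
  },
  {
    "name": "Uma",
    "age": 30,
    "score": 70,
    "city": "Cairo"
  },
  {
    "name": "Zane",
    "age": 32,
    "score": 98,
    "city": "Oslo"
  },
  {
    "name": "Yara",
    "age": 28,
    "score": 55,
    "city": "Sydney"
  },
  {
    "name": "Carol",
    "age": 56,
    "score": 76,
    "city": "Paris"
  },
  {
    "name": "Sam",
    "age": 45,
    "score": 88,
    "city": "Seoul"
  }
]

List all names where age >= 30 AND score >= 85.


Checking both conditions:
  Alice (age=38, score=98) -> YES
  Uma (age=30, score=70) -> no
  Zane (age=32, score=98) -> YES
  Yara (age=28, score=55) -> no
  Carol (age=56, score=76) -> no
  Sam (age=45, score=88) -> YES


ANSWER: Alice, Zane, Sam


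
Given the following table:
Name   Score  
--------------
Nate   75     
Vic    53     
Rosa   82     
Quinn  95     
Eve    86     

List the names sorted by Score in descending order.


Sorting by Score (descending):
  Quinn: 95
  Eve: 86
  Rosa: 82
  Nate: 75
  Vic: 53


ANSWER: Quinn, Eve, Rosa, Nate, Vic


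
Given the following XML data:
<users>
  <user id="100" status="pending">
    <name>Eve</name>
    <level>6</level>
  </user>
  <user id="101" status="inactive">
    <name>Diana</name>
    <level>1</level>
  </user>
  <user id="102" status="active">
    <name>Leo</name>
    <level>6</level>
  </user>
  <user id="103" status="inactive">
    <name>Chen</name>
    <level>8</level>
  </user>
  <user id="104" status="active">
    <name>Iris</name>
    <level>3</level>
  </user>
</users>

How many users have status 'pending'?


Counting users with status='pending':
  Eve (id=100) -> MATCH
Count: 1

ANSWER: 1


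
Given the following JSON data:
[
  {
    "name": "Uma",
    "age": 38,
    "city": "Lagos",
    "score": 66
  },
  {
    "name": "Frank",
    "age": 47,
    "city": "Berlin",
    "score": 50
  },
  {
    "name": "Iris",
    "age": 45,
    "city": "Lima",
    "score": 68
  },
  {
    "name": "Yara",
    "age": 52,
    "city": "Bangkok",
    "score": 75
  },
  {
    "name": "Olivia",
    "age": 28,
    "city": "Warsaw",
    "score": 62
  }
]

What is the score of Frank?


Looking up record where name = Frank
Record index: 1
Field 'score' = 50

ANSWER: 50


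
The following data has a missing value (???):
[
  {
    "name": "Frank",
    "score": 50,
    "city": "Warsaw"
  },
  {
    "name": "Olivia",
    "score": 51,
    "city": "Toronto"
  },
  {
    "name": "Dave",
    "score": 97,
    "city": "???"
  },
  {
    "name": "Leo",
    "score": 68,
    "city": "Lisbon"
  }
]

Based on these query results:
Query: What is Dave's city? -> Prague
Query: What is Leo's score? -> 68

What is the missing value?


The missing value is Dave's city
From query: Dave's city = Prague

ANSWER: Prague


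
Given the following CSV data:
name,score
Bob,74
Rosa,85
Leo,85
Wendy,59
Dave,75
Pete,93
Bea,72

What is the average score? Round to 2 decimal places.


Scores: 74, 85, 85, 59, 75, 93, 72
Sum = 543
Count = 7
Average = 543 / 7 = 77.57

ANSWER: 77.57


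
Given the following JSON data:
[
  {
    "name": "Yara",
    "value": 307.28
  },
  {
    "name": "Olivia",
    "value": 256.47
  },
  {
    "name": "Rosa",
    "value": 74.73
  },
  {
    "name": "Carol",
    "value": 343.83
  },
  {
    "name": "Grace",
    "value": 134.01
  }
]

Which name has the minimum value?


Comparing values:
  Yara: 307.28
  Olivia: 256.47
  Rosa: 74.73
  Carol: 343.83
  Grace: 134.01
Minimum: Rosa (74.73)

ANSWER: Rosa


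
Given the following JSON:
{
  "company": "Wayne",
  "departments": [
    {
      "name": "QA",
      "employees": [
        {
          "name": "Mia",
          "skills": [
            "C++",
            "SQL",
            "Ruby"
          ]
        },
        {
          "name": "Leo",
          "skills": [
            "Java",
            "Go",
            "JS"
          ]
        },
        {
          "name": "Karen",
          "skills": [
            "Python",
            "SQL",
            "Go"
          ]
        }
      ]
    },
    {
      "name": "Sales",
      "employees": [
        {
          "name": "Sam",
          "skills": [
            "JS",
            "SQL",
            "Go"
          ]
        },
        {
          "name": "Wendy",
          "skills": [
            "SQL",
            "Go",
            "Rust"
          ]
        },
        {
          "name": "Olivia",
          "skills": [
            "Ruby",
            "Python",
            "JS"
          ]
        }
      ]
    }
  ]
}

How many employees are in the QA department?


Path: departments[0].employees
Count: 3

ANSWER: 3


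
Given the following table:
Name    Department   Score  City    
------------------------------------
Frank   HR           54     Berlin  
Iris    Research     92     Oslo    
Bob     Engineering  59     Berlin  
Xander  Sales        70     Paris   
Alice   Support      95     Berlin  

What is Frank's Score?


Row 1: Frank
Score = 54

ANSWER: 54


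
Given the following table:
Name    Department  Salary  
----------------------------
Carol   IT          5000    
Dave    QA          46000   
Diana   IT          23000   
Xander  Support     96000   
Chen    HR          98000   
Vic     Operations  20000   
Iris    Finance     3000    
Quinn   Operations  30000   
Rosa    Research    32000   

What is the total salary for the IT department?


IT department members:
  Carol: 5000
  Diana: 23000
Total = 5000 + 23000 = 28000

ANSWER: 28000


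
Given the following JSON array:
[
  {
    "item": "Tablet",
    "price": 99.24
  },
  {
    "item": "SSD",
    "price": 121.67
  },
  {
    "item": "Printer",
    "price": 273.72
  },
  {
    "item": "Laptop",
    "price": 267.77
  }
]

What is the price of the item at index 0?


Array index 0 -> Tablet
price = 99.24

ANSWER: 99.24


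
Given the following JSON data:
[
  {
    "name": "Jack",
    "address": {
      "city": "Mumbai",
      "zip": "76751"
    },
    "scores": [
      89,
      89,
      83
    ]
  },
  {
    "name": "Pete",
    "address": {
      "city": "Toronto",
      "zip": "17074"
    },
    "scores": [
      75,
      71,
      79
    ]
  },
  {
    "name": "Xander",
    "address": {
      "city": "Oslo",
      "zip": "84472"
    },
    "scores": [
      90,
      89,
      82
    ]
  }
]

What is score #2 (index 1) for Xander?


Path: records[2].scores[1]
Value: 89

ANSWER: 89


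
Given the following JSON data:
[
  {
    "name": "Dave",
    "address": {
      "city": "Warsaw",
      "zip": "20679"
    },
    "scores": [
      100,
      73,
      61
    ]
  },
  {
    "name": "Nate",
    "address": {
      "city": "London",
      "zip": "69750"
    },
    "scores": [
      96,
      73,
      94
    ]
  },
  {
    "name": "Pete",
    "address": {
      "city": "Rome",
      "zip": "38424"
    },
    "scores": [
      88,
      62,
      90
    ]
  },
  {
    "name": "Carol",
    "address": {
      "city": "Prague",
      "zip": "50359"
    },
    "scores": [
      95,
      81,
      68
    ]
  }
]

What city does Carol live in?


Path: records[3].address.city
Value: Prague

ANSWER: Prague


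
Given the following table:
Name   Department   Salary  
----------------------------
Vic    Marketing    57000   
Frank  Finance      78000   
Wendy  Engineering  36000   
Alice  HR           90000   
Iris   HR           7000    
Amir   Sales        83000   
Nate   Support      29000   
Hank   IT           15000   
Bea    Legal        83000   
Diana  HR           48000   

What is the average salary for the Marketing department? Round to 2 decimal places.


Marketing department members:
  Vic: 57000
Sum = 57000
Count = 1
Average = 57000 / 1 = 57000.00

ANSWER: 57000.00


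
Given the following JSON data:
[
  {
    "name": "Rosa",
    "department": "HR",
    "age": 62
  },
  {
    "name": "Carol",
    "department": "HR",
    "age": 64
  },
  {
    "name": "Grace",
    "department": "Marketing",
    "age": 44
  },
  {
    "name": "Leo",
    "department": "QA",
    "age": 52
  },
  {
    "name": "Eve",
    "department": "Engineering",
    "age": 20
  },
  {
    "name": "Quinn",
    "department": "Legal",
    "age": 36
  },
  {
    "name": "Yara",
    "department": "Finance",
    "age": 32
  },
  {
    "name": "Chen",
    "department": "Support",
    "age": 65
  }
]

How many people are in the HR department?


Scanning records for department = HR
  Record 0: Rosa
  Record 1: Carol
Count: 2

ANSWER: 2


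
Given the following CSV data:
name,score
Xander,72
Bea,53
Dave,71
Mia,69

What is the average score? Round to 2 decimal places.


Scores: 72, 53, 71, 69
Sum = 265
Count = 4
Average = 265 / 4 = 66.25

ANSWER: 66.25


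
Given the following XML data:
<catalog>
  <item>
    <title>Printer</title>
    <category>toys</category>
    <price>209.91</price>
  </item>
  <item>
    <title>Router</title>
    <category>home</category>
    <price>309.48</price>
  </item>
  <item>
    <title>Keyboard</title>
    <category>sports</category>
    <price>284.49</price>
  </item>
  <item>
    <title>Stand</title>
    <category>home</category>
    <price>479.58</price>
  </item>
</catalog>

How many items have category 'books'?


Scanning <item> elements for <category>books</category>:
Count: 0

ANSWER: 0


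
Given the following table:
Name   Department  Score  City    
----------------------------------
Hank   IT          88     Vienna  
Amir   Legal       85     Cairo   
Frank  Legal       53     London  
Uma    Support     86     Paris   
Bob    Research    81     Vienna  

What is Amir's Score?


Row 2: Amir
Score = 85

ANSWER: 85


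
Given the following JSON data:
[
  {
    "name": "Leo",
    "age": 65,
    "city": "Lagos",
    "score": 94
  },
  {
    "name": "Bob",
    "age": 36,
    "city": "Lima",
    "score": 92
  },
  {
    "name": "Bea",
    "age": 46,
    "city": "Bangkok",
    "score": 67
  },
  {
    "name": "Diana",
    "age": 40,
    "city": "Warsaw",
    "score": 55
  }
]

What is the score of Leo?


Looking up record where name = Leo
Record index: 0
Field 'score' = 94

ANSWER: 94


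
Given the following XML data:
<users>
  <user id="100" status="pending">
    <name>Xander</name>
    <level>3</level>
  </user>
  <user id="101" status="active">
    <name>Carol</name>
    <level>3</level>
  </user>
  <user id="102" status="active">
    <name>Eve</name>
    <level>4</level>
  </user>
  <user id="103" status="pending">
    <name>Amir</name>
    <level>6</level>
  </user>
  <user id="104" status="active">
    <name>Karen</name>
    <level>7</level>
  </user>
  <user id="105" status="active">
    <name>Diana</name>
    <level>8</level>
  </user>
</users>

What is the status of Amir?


Finding user with name = Amir
user id="103" status="pending"

ANSWER: pending


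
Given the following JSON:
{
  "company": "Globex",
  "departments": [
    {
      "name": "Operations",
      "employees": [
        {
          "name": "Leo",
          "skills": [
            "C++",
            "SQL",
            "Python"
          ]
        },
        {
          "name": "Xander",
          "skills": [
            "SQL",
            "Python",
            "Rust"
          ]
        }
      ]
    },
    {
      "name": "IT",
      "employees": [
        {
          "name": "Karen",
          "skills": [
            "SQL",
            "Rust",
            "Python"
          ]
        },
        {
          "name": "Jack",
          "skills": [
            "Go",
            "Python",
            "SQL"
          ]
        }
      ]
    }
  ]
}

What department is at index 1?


Path: departments[1].name
Value: IT

ANSWER: IT


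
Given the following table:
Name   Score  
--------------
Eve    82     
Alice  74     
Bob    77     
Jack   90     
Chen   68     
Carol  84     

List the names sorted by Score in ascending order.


Sorting by Score (ascending):
  Chen: 68
  Alice: 74
  Bob: 77
  Eve: 82
  Carol: 84
  Jack: 90


ANSWER: Chen, Alice, Bob, Eve, Carol, Jack


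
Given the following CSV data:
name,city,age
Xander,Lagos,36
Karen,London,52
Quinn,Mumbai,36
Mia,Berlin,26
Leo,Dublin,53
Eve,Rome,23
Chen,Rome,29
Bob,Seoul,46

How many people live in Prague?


Scanning city column for 'Prague':
Total matches: 0

ANSWER: 0


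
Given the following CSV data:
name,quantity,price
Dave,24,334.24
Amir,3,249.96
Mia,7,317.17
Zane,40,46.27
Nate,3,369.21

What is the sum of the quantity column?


Values in 'quantity' column:
  Row 1: 24
  Row 2: 3
  Row 3: 7
  Row 4: 40
  Row 5: 3
Sum = 24 + 3 + 7 + 40 + 3 = 77

ANSWER: 77


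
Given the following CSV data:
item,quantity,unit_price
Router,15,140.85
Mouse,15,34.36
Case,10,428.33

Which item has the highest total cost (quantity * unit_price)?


Computing row totals:
  Router: 2112.75
  Mouse: 515.4
  Case: 4283.3
Maximum: Case (4283.3)

ANSWER: Case


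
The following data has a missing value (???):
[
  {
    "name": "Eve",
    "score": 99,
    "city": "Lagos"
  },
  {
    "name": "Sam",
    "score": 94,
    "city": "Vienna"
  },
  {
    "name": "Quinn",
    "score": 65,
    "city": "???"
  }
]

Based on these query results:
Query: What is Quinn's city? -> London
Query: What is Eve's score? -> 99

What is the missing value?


The missing value is Quinn's city
From query: Quinn's city = London

ANSWER: London


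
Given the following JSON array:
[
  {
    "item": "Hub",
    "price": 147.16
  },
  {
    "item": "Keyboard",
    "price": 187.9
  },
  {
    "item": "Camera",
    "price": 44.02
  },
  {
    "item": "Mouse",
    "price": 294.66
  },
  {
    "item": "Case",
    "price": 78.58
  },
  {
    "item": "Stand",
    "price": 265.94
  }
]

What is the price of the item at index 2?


Array index 2 -> Camera
price = 44.02

ANSWER: 44.02


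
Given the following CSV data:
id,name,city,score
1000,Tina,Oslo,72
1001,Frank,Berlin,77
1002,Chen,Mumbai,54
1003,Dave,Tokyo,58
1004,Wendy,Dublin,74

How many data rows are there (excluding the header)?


Counting rows (excluding header):
Header: id,name,city,score
Data rows: 5

ANSWER: 5


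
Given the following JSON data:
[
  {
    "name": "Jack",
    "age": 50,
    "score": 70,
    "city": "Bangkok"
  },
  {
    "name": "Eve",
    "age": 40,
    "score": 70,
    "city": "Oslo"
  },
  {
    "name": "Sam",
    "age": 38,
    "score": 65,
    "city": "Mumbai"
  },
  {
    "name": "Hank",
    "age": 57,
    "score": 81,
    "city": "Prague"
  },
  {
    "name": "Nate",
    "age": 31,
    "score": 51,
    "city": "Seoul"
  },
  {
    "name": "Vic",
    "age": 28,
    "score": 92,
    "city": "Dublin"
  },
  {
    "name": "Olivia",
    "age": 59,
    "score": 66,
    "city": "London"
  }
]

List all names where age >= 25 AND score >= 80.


Checking both conditions:
  Jack (age=50, score=70) -> no
  Eve (age=40, score=70) -> no
  Sam (age=38, score=65) -> no
  Hank (age=57, score=81) -> YES
  Nate (age=31, score=51) -> no
  Vic (age=28, score=92) -> YES
  Olivia (age=59, score=66) -> no


ANSWER: Hank, Vic


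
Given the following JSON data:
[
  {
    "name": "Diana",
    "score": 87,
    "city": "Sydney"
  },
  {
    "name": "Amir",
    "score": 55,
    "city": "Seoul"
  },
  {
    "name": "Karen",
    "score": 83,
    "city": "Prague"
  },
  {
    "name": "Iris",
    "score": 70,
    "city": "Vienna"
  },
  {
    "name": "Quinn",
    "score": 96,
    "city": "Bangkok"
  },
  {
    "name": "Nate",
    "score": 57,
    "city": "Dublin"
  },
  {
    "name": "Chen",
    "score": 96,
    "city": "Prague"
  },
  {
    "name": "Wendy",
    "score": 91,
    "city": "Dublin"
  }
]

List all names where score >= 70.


Filtering records where score >= 70:
  Diana (score=87) -> YES
  Amir (score=55) -> no
  Karen (score=83) -> YES
  Iris (score=70) -> YES
  Quinn (score=96) -> YES
  Nate (score=57) -> no
  Chen (score=96) -> YES
  Wendy (score=91) -> YES


ANSWER: Diana, Karen, Iris, Quinn, Chen, Wendy


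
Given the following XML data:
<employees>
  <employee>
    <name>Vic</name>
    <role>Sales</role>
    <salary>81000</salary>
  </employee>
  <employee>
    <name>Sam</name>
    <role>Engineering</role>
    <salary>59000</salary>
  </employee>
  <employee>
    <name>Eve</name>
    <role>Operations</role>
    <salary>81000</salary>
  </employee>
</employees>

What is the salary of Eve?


Searching for <employee> with <name>Eve</name>
Found at position 3
<salary>81000</salary>

ANSWER: 81000


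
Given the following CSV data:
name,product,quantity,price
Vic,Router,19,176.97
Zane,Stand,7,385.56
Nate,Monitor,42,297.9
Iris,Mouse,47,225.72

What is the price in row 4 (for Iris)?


Row 4: Iris
Column 'price' = 225.72

ANSWER: 225.72


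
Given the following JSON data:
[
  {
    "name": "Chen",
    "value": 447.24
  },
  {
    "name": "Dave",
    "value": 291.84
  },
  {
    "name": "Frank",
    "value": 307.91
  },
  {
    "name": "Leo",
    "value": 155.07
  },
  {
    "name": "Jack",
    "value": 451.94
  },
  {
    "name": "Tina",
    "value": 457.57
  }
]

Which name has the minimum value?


Comparing values:
  Chen: 447.24
  Dave: 291.84
  Frank: 307.91
  Leo: 155.07
  Jack: 451.94
  Tina: 457.57
Minimum: Leo (155.07)

ANSWER: Leo


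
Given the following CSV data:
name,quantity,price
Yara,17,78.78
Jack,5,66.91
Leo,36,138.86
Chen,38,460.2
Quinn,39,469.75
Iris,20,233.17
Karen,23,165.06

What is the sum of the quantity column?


Values in 'quantity' column:
  Row 1: 17
  Row 2: 5
  Row 3: 36
  Row 4: 38
  Row 5: 39
  Row 6: 20
  Row 7: 23
Sum = 17 + 5 + 36 + 38 + 39 + 20 + 23 = 178

ANSWER: 178


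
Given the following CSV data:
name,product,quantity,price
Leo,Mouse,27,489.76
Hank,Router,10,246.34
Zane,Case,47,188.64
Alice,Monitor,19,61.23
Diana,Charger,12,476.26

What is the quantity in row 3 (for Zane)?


Row 3: Zane
Column 'quantity' = 47

ANSWER: 47


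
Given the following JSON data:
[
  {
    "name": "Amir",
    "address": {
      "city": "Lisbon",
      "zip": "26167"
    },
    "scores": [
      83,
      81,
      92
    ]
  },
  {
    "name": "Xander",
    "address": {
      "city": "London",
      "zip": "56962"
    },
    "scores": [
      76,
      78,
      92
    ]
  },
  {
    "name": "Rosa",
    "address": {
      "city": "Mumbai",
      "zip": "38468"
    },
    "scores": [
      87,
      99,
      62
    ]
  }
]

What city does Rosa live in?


Path: records[2].address.city
Value: Mumbai

ANSWER: Mumbai


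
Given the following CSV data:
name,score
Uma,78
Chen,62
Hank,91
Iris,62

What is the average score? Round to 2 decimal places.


Scores: 78, 62, 91, 62
Sum = 293
Count = 4
Average = 293 / 4 = 73.25

ANSWER: 73.25
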